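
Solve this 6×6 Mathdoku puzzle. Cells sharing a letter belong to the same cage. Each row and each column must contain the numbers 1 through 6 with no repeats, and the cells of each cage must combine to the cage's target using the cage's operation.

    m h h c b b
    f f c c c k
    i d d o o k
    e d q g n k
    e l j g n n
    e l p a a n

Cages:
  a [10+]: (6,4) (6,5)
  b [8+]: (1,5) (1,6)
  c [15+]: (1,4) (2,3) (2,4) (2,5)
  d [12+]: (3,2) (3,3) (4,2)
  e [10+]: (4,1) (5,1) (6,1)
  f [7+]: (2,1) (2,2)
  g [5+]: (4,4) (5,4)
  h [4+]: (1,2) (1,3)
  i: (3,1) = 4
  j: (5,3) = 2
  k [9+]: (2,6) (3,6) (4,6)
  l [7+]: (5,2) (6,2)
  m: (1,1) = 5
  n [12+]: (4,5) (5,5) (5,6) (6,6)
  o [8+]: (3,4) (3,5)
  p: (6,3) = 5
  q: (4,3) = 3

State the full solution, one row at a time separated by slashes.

M is a freebie, so (1,1) = 5.
Cage i is given, so (3,1) = 4.
Q is a freebie; hence (4,3) = 3.
Cage j is a single given cell, leaving (5,3) = 2.
Cage p is a single given cell, so (6,3) = 5.
Cage h needs two cells with sum 4, so (1,2) = 3.
Column 3 now contains 3, which forces (1,3) = 1.
Column 3 already has 1, which forces (3,3) = 6.
Column 3 now contains 6, so (2,3) = 4.
In row 1, 4 can only go at (1,4), so (1,4) = 4.
The two cells of cage g must have sum 5; hence (4,4) = 2.
The two cells of cage g must have sum 5, which forces (5,4) = 3.
Column 4 already has 4, so (6,4) = 6.
Cage a needs two cells with sum 10, leaving (6,5) = 4.
Column 4 now contains 3, leaving (3,4) = 5.
Cage o's pair has sum 8, which forces (3,5) = 3.
The 3 cells of cage e must have sum 10, leaving (6,1) = 3.
Column 4 already has 5; hence (2,4) = 1.
Cage c needs sum 15, so (2,5) = 6.
Column 5 now contains 6; hence (1,5) = 2.
Cage b needs two cells with sum 8, which forces (1,6) = 6.
Row 2 now contains 6, which forces (2,1) = 2.
Row 2 now contains 6; hence (2,2) = 5.
2 is placed in row 2, which forces (2,6) = 3.
Column 2 already has 5, leaving (4,2) = 4.
Row 4 already has 4, so (4,6) = 5.
Column 2 already has 5; hence (5,2) = 6.
5 is placed in column 6; hence (5,6) = 4.
The 3 cells of cage d must have sum 12, so (3,2) = 2.
Cage k has sum 9, which forces (3,6) = 1.
Cage e has sum 10, leaving (4,1) = 6.
Row 4 now contains 5, which forces (4,5) = 1.
Row 5 now contains 6, leaving (5,1) = 1.
Cage n needs sum 12; hence (5,5) = 5.
Cage l needs two cells with sum 7, leaving (6,2) = 1.
Cage n needs sum 12, so (6,6) = 2.

5 3 1 4 2 6 / 2 5 4 1 6 3 / 4 2 6 5 3 1 / 6 4 3 2 1 5 / 1 6 2 3 5 4 / 3 1 5 6 4 2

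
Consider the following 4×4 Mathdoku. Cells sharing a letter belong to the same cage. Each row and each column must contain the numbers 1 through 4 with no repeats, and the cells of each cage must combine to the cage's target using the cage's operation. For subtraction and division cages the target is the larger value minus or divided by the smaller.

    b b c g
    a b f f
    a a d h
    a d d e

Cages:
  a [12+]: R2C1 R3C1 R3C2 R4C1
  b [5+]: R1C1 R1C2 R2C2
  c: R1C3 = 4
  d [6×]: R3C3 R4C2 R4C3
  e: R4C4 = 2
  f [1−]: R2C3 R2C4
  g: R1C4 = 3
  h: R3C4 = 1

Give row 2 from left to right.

Cage c is given; hence R1C3 = 4.
G is a freebie, so R1C4 = 3.
Cage h is given, which forces R3C4 = 1.
E is a freebie, leaving R4C4 = 2.
The 3 cells of cage b must have sum 5, which forces R1C1 = 2.
Row 1 now contains 3, so R1C2 = 1.
Cage b has sum 5; hence R2C2 = 2.
Cage f needs two cells with difference 1, leaving R2C3 = 3.
2 is placed in column 4, which forces R2C4 = 4.
Cage d needs product 6, which forces R3C3 = 2.
1 is placed in column 2; hence R4C2 = 3.
Column 3 already has 3, which forces R4C3 = 1.
Row 2 now contains 4, which forces R2C1 = 1.
Cage a has sum 12, which forces R3C1 = 3.
3 is placed in column 2, so R3C2 = 4.
1 is placed in row 4, so R4C1 = 4.
Completed grid: 2 1 4 3 / 1 2 3 4 / 3 4 2 1 / 4 3 1 2.

1 2 3 4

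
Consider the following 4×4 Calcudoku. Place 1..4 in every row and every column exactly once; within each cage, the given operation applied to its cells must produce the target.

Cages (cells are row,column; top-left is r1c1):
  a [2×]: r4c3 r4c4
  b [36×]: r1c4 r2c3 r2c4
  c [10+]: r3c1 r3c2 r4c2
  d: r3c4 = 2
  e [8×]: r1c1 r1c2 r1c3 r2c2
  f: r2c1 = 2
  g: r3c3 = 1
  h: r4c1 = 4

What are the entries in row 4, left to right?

Cage b has product 36; hence r1c4 = 3.
Cage f is given, leaving r2c1 = 2.
Cage e needs product 8, which forces r2c2 = 1.
Cage b has product 36; hence r2c3 = 3.
Cage b needs product 36, so r2c4 = 4.
G is a freebie, which forces r3c3 = 1.
Cage d is a single given cell, which forces r3c4 = 2.
Cage h is given, so r4c1 = 4.
Row 4 already has 4, leaving r4c2 = 3.
Column 3 already has 1, leaving r4c3 = 2.
Column 4 already has 2, leaving r4c4 = 1.
4 is placed in column 1, which forces r1c1 = 1.
Cage e has product 8; hence r1c2 = 2.
Column 3 already has 2, so r1c3 = 4.
4 is placed in column 1, leaving r3c1 = 3.
Row 3 now contains 2, leaving r3c2 = 4.
Completed grid: 1 2 4 3 / 2 1 3 4 / 3 4 1 2 / 4 3 2 1.

4 3 2 1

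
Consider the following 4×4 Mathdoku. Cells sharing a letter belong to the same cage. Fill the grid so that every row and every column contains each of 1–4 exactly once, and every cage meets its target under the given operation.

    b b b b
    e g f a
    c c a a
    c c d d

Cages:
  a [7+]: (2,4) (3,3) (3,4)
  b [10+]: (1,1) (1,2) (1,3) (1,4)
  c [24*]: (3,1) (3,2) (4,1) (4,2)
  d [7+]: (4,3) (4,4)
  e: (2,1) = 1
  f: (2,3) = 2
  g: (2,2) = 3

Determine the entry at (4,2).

1

Cage e is given, which forces (2,1) = 1.
Cage g is a single given cell, which forces (2,2) = 3.
F is a freebie; hence (2,3) = 2.
Row 2 already has 2, which forces (2,4) = 4.
Column 4 now contains 4; hence (4,4) = 3.
The 4 cells of cage c must have product 24, so (3,1) = 3.
The 3 cells of cage a must have sum 7; hence (3,3) = 1.
The 3 cells of cage a must have sum 7, which forces (3,4) = 2.
Row 4 now contains 3, which forces (4,3) = 4.
4 is placed in column 3, which forces (1,3) = 3.
Column 4 now contains 2, so (1,4) = 1.
Row 3 already has 2, which forces (3,2) = 4.
Row 4 now contains 4, which forces (4,1) = 2.
Cage c has product 24, so (4,2) = 1.
Column 1 already has 2, so (1,1) = 4.
Column 2 already has 4, so (1,2) = 2.
The full grid is 4 2 3 1 / 1 3 2 4 / 3 4 1 2 / 2 1 4 3.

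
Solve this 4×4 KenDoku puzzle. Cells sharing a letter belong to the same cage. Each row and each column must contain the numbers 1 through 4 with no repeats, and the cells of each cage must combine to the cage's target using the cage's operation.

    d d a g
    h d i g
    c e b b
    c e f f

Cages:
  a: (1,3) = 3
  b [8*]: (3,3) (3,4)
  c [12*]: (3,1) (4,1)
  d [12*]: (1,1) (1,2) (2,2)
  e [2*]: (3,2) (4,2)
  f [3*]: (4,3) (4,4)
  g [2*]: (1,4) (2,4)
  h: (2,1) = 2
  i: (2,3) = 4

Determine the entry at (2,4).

1

Cage a is a single given cell, so (1,3) = 3.
H is a freebie, so (2,1) = 2.
Cage i is given; hence (2,3) = 4.
2 is placed in row 2, which forces (2,4) = 1.
Column 3 already has 4, so (3,3) = 2.
Row 3 now contains 2, which forces (3,4) = 4.
Column 3 now contains 3, leaving (4,3) = 1.
Column 4 already has 1, so (4,4) = 3.
Column 4 already has 1, so (1,4) = 2.
Row 2 already has 1; hence (2,2) = 3.
Row 3 already has 4, which forces (3,1) = 3.
Row 3 now contains 2; hence (3,2) = 1.
Row 4 now contains 3; hence (4,1) = 4.
1 is placed in row 4; hence (4,2) = 2.
Column 1 already has 4; hence (1,1) = 1.
Column 2 already has 1, which forces (1,2) = 4.
The full grid is 1 4 3 2 / 2 3 4 1 / 3 1 2 4 / 4 2 1 3.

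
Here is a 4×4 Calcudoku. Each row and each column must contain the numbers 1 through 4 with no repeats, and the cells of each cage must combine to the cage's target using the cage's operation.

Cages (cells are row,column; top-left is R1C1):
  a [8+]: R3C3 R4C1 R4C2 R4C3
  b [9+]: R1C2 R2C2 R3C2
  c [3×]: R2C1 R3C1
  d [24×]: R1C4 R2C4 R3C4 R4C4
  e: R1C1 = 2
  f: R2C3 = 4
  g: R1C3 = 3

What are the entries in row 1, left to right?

Cage e is given, leaving R1C1 = 2.
Cage g is given; hence R1C3 = 3.
Cage f is given, so R2C3 = 4.
Row 1 now contains 3; hence R1C2 = 4.
4 is placed in row 1; hence R1C4 = 1.
Row 2 needs a 1, and only R2C1 is open for it.
Column 1 now contains 1, leaving R3C1 = 3.
Row 3 now contains 3, which forces R3C2 = 2.
Row 3 already has 2, leaving R3C3 = 1.
Row 3 already has 2, leaving R3C4 = 4.
3 is placed in column 1, leaving R4C1 = 4.
2 is placed in column 2, which forces R4C2 = 1.
1 is placed in column 3, so R4C3 = 2.
Row 4 now contains 2, so R4C4 = 3.
2 is placed in column 2; hence R2C2 = 3.
Column 4 already has 3, so R2C4 = 2.
Completed grid: 2 4 3 1 / 1 3 4 2 / 3 2 1 4 / 4 1 2 3.

2 4 3 1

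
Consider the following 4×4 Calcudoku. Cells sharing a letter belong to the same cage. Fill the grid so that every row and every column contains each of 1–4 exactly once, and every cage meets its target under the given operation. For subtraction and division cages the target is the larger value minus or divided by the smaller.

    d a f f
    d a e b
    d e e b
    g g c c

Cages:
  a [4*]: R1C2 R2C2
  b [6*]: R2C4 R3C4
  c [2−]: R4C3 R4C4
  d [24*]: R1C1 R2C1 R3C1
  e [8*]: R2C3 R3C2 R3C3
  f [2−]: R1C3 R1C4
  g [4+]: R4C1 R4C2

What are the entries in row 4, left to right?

In column 1, 1 can only go at R4C1, so R4C1 = 1.
Row 4 now contains 1, leaving R4C2 = 3.
The only place for 2 in column 2 is R3C2.
Cage b's pair has product 6, which forces R2C4 = 2.
2 is placed in row 3; hence R3C4 = 3.
Column 4 now contains 2, which forces R4C4 = 4.
The 3 cells of cage d must have product 24, which forces R1C1 = 2.
Cage f needs two cells with difference 2; hence R1C3 = 3.
Column 4 already has 4; hence R1C4 = 1.
The 3 cells of cage d must have product 24, which forces R2C1 = 3.
Row 3 now contains 3, which forces R3C1 = 4.
Row 3 already has 4, so R3C3 = 1.
Row 4 now contains 4, so R4C3 = 2.
Row 1 already has 1, so R1C2 = 4.
Cage a's pair has product 4, so R2C2 = 1.
Column 3 already has 1, leaving R2C3 = 4.
Filled in: 2 4 3 1 / 3 1 4 2 / 4 2 1 3 / 1 3 2 4.

1 3 2 4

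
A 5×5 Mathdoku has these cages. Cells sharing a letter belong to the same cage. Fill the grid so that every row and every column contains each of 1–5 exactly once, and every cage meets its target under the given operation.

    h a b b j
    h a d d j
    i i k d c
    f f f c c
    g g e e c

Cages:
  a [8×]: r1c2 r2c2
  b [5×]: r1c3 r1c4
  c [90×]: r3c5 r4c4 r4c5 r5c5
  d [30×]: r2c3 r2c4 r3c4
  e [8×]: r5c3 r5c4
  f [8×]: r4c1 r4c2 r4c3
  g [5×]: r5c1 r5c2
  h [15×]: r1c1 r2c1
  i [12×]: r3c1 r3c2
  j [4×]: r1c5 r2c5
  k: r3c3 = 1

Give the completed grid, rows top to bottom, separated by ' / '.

3 2 5 1 4 / 5 4 3 2 1 / 4 3 1 5 2 / 2 1 4 3 5 / 1 5 2 4 3

Cage k is given; hence r3c3 = 1.
The 4 cells of cage c must have product 90, leaving r4c4 = 3.
Column 3 now contains 1, leaving r1c3 = 5.
Cage b's pair has product 5, leaving r1c4 = 1.
Row 1 already has 1; hence r1c5 = 4.
Cage d needs product 30, so r2c3 = 3.
Column 5 now contains 4, which forces r2c5 = 1.
Row 1 already has 5, so r1c1 = 3.
Row 1 now contains 4, which forces r1c2 = 2.
Row 2 now contains 3; hence r2c1 = 5.
Cage a needs two cells with product 8, leaving r2c2 = 4.
5 is placed in row 2; hence r2c4 = 2.
Column 1 now contains 3, so r3c1 = 4.
Column 2 now contains 4, which forces r3c2 = 3.
2 is placed in column 4; hence r3c4 = 5.
Row 3 already has 5, so r3c5 = 2.
Column 2 now contains 4, leaving r4c2 = 1.
Column 5 now contains 2, which forces r4c5 = 5.
Column 1 now contains 5; hence r5c1 = 1.
Column 2 already has 1, leaving r5c2 = 5.
2 is placed in column 4, leaving r5c4 = 4.
Column 5 now contains 5, so r5c5 = 3.
1 is placed in row 4, so r4c1 = 2.
Cage f has product 8; hence r4c3 = 4.
4 is placed in row 5, so r5c3 = 2.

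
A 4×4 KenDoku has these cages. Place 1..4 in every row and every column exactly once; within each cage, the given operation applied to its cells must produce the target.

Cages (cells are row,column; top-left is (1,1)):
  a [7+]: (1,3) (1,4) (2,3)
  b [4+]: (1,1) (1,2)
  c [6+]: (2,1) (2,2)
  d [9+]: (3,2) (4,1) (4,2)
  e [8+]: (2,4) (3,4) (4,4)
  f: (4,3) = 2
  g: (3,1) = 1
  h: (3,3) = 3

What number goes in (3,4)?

4

Cage g is a single given cell, leaving (3,1) = 1.
Cage h is a single given cell, leaving (3,3) = 3.
Row 3 now contains 3, leaving (3,4) = 4.
Cage f is given, so (4,3) = 2.
Column 1 already has 1, which forces (1,1) = 3.
Cage b's pair has sum 4, leaving (1,2) = 1.
Row 1 already has 1, which forces (1,3) = 4.
The 3 cells of cage a must have sum 7, leaving (1,4) = 2.
Column 3 already has 4; hence (2,3) = 1.
Row 2 already has 1, which forces (2,4) = 3.
Row 3 now contains 4, so (3,2) = 2.
Column 1 already has 3, leaving (4,1) = 4.
4 is placed in row 4, leaving (4,2) = 3.
Column 4 now contains 3, which forces (4,4) = 1.
Column 1 now contains 4, leaving (2,1) = 2.
Column 2 already has 2, which forces (2,2) = 4.
Completed grid: 3 1 4 2 / 2 4 1 3 / 1 2 3 4 / 4 3 2 1.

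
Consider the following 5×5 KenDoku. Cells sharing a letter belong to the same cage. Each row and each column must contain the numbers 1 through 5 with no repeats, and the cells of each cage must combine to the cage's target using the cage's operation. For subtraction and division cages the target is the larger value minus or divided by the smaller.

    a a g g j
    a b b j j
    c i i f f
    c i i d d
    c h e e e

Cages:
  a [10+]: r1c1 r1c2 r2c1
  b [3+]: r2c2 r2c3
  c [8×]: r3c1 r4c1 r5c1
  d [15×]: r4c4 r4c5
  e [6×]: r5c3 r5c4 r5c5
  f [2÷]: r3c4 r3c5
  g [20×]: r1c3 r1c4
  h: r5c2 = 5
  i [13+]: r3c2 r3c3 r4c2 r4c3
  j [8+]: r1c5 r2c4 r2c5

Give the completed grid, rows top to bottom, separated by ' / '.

Cage h is given, which forces r5c2 = 5.
Row 3 needs a 5, and only r3c3 is open for it.
5 is placed in column 3, leaving r1c3 = 4.
Cage g needs two cells with product 20, leaving r1c4 = 5.
Column 4 now contains 5, leaving r4c4 = 3.
Row 4 already has 3, leaving r4c5 = 5.
The 3 cells of cage a must have sum 10; hence r2c1 = 5.
Cage i has sum 13; hence r4c2 = 4.
Row 1 needs a 1, and only r1c5 is open for it.
The 3 cells of cage j must have sum 8; hence r2c4 = 4.
Cage j needs sum 8, leaving r2c5 = 3.
3 is placed in column 5, so r5c5 = 2.
The two cells of cage f must have quotient 2, which forces r3c4 = 2.
2 is placed in column 5; hence r3c5 = 4.
The 3 cells of cage e must have product 6, which forces r5c3 = 3.
2 is placed in row 5; hence r5c4 = 1.
Row 3 already has 4, which forces r3c1 = 1.
2 is placed in row 3; hence r3c2 = 3.
The 3 cells of cage c must have product 8; hence r4c1 = 2.
The 4 cells of cage i must have sum 13, which forces r4c3 = 1.
Row 5 now contains 1; hence r5c1 = 4.
2 is placed in column 1, so r1c1 = 3.
Column 2 now contains 3, leaving r1c2 = 2.
Cage b's pair has sum 3, which forces r2c2 = 1.
1 is placed in column 3, leaving r2c3 = 2.

3 2 4 5 1 / 5 1 2 4 3 / 1 3 5 2 4 / 2 4 1 3 5 / 4 5 3 1 2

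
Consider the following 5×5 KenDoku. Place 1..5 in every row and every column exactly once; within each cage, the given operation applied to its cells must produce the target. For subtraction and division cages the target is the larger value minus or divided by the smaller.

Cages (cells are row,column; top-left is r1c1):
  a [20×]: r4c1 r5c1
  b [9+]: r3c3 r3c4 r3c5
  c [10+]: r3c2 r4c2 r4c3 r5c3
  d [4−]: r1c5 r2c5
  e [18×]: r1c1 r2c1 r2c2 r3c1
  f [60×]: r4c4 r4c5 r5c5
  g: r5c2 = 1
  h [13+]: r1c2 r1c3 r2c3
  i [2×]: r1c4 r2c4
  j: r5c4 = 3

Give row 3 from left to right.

1 5 3 4 2

Cage e needs product 18, leaving r2c2 = 3.
Cage g is a single given cell, which forces r5c2 = 1.
J is a freebie, so r5c4 = 3.
Cage c has sum 10, so r4c3 = 1.
Cage f has product 60, leaving r4c5 = 3.
The 4 cells of cage c must have sum 10, which forces r5c3 = 2.
Cage b has sum 9, leaving r3c3 = 3.
The 4 cells of cage e must have product 18; hence r1c1 = 3.
The 3 cells of cage h must have sum 13; hence r1c2 = 4.
Column 3 already has 3; hence r1c3 = 5.
Row 1 now contains 5, so r1c5 = 1.
Cage h has sum 13, leaving r2c3 = 4.
Column 5 now contains 1; hence r2c5 = 5.
Column 5 now contains 5, which forces r5c5 = 4.
Row 1 already has 1, which forces r1c4 = 2.
Cage i's pair has product 2; hence r2c4 = 1.
Cage b has sum 9; hence r3c4 = 4.
Column 5 now contains 4, leaving r3c5 = 2.
Cage a's pair has product 20, leaving r4c1 = 4.
The 3 cells of cage f must have product 60, so r4c4 = 5.
4 is placed in row 5; hence r5c1 = 5.
Row 2 now contains 1; hence r2c1 = 2.
Row 3 now contains 2; hence r3c1 = 1.
Row 3 now contains 2, so r3c2 = 5.
Row 4 now contains 5; hence r4c2 = 2.
The full grid is 3 4 5 2 1 / 2 3 4 1 5 / 1 5 3 4 2 / 4 2 1 5 3 / 5 1 2 3 4.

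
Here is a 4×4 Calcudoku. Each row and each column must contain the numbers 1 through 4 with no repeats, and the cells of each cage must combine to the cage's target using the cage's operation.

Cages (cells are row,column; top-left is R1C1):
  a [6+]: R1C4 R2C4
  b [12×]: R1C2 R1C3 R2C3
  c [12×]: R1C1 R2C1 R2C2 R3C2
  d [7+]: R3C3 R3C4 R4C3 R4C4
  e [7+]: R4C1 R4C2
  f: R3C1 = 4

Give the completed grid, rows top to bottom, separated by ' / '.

2 1 3 4 / 1 3 4 2 / 4 2 1 3 / 3 4 2 1

Cage f is a single given cell, so R3C1 = 4.
Column 1 now contains 4, leaving R4C1 = 3.
Row 4 already has 3, leaving R4C2 = 4.
Row 3 needs a 2, and only R3C2 is open for it.
2 is placed in column 2, leaving R2C2 = 3.
3 is placed in column 2, leaving R1C2 = 1.
Cage b needs product 12, which forces R1C3 = 3.
The 3 cells of cage b must have product 12, which forces R2C3 = 4.
4 is placed in row 2, so R2C4 = 2.
Column 3 now contains 3, so R3C3 = 1.
Row 3 already has 1, so R3C4 = 3.
Column 3 already has 1, so R4C3 = 2.
2 is placed in column 4; hence R4C4 = 1.
Row 1 now contains 1, which forces R1C1 = 2.
2 is placed in column 4, leaving R1C4 = 4.
Row 2 now contains 2; hence R2C1 = 1.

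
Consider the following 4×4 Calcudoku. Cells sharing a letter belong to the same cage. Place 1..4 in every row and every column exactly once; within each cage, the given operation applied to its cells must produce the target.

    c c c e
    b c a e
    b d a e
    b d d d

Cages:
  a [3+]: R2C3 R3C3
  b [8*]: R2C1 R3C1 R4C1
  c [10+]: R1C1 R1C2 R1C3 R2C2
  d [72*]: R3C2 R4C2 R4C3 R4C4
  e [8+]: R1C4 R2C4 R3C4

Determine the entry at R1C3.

4

Cage d has product 72, leaving R3C2 = 3.
Row 2 needs a 3, and only R2C4 is open for it.
Cage d has product 72, so R4C3 = 3.
Cage c needs sum 10; hence R1C1 = 3.
Row 4 needs a 1, and only R4C1 is open for it.
The only place for 4 in column 3 is R1C3.
Row 1 already has 4, so R1C4 = 1.
Cage e needs sum 8; hence R3C4 = 4.
Column 4 now contains 4, leaving R4C4 = 2.
Row 1 already has 1, so R1C2 = 2.
The 3 cells of cage b must have product 8; hence R2C1 = 4.
The 4 cells of cage c must have sum 10, so R2C2 = 1.
1 is placed in row 2; hence R2C3 = 2.
4 is placed in row 3, leaving R3C1 = 2.
Column 3 already has 2, which forces R3C3 = 1.
Row 4 already has 2, leaving R4C2 = 4.
Filled in: 3 2 4 1 / 4 1 2 3 / 2 3 1 4 / 1 4 3 2.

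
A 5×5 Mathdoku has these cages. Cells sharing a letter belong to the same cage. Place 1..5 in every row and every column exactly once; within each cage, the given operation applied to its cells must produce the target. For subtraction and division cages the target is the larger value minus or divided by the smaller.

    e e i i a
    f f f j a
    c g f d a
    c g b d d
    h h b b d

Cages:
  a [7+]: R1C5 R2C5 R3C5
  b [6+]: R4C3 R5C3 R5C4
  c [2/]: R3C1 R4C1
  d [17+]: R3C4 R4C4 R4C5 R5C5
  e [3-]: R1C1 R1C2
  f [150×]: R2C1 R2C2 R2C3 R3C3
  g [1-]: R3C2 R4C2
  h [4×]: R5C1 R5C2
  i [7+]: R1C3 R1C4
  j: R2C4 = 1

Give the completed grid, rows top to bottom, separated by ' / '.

Cage j is a single given cell, which forces R2C4 = 1.
Cage f needs product 150, leaving R3C3 = 5.
The 4 cells of cage d must have sum 17, which forces R4C4 = 5.
Cage d has sum 17, so R5C5 = 5.
The only place for 4 in row 2 is R2C5.
The 4 cells of cage d must have sum 17, so R3C4 = 4.
Column 5 already has 4; hence R4C5 = 3.
Cage i's pair has sum 7, so R1C3 = 4.
4 is placed in column 4, which forces R1C4 = 3.
3 is placed in column 4, so R5C4 = 2.
Cage b has sum 6; hence R4C3 = 1.
The 3 cells of cage b must have sum 6, which forces R5C3 = 3.
Column 3 already has 3; hence R2C3 = 2.
In row 1, 1 can only go at R1C5, so R1C5 = 1.
1 is placed in column 5, so R3C5 = 2.
2 is placed in row 3; hence R3C1 = 1.
1 is placed in row 3; hence R3C2 = 3.
Cage c needs two cells with quotient 2, so R4C1 = 2.
Row 4 now contains 2, leaving R4C2 = 4.
Column 1 now contains 1, which forces R5C1 = 4.
4 is placed in column 2, which forces R5C2 = 1.
2 is placed in column 1; hence R1C1 = 5.
Cage e needs two cells with difference 3, so R1C2 = 2.
Cage f has product 150, which forces R2C1 = 3.
Column 2 already has 3; hence R2C2 = 5.

5 2 4 3 1 / 3 5 2 1 4 / 1 3 5 4 2 / 2 4 1 5 3 / 4 1 3 2 5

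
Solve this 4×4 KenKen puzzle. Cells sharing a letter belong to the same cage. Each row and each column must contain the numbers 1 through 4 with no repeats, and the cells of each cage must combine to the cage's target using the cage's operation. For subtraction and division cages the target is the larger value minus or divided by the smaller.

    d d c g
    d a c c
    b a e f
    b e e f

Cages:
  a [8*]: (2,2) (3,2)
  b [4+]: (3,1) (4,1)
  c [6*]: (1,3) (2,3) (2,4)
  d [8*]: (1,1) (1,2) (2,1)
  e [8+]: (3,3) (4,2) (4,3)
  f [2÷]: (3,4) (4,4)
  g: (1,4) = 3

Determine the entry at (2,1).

Cage g is given, leaving (1,4) = 3.
Cage c needs product 6, so (2,3) = 3.
The only place for 3 in row 3 is (3,1).
Column 1 now contains 3; hence (4,1) = 1.
Row 4 now contains 1, so (4,3) = 4.
Row 4 already has 4, which forces (4,4) = 2.
Cage d needs product 8; hence (1,2) = 1.
Cage c needs product 6, which forces (1,3) = 2.
Column 4 already has 2, so (2,4) = 1.
Cage e needs sum 8, leaving (3,3) = 1.
Column 4 already has 1, so (3,4) = 4.
Row 4 already has 2; hence (4,2) = 3.
Row 1 already has 2, which forces (1,1) = 4.
Cage d needs product 8, leaving (2,1) = 2.
The two cells of cage a must have product 8, which forces (2,2) = 4.
Row 3 now contains 4; hence (3,2) = 2.
The full grid is 4 1 2 3 / 2 4 3 1 / 3 2 1 4 / 1 3 4 2.

2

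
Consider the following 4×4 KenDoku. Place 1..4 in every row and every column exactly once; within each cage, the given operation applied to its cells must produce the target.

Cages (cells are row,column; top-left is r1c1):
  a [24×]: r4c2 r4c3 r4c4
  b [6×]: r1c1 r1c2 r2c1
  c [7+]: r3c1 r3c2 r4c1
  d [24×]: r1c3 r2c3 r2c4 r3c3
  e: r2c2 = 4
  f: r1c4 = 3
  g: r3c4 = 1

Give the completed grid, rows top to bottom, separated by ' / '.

Cage f is given, so r1c4 = 3.
Cage e is a single given cell; hence r2c2 = 4.
Cage g is given; hence r3c4 = 1.
Cage b has product 6, so r2c1 = 3.
Row 2 now contains 3; hence r2c3 = 1.
1 is placed in column 4, leaving r2c4 = 2.
Column 1 now contains 3, leaving r3c1 = 4.
Cage c needs sum 7, leaving r3c2 = 2.
4 is placed in row 3; hence r3c3 = 3.
Column 2 now contains 2, leaving r4c2 = 3.
2 is placed in column 4, which forces r4c4 = 4.
The 3 cells of cage b must have product 6; hence r1c1 = 2.
Column 2 now contains 2, so r1c2 = 1.
1 is placed in column 3; hence r1c3 = 4.
The 3 cells of cage c must have sum 7, so r4c1 = 1.
4 is placed in row 4, so r4c3 = 2.

2 1 4 3 / 3 4 1 2 / 4 2 3 1 / 1 3 2 4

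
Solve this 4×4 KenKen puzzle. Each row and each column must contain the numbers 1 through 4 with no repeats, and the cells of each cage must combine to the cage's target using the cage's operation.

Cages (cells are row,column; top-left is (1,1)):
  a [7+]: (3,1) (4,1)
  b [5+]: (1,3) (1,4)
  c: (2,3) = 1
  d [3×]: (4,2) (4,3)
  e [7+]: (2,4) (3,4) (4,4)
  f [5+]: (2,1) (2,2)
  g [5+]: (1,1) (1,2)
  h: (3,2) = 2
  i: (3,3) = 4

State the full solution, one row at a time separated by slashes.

Cage c is given, which forces (2,3) = 1.
Cage h is a single given cell; hence (3,2) = 2.
Cage i is given, which forces (3,3) = 4.
4 is placed in row 3; hence (3,4) = 1.
Column 3 already has 1; hence (4,3) = 3.
3 is placed in column 3; hence (1,3) = 2.
Cage b's pair has sum 5, so (1,4) = 3.
Cage f needs two cells with sum 5, which forces (2,1) = 2.
The two cells of cage f must have sum 5, leaving (2,2) = 3.
2 is placed in row 2, so (2,4) = 4.
4 is placed in row 3, so (3,1) = 3.
Row 4 already has 3; hence (4,1) = 4.
Row 4 already has 3; hence (4,2) = 1.
Column 4 now contains 4; hence (4,4) = 2.
4 is placed in column 1, which forces (1,1) = 1.
Column 2 already has 1, so (1,2) = 4.

1 4 2 3 / 2 3 1 4 / 3 2 4 1 / 4 1 3 2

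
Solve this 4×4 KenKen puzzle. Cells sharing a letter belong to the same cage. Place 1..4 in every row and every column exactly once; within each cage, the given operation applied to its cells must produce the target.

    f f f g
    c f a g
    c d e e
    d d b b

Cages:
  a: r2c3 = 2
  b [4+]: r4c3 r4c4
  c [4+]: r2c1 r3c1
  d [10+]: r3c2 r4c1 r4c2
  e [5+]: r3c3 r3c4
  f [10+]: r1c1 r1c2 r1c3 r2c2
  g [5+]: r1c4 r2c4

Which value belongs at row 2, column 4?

A is a freebie, so r2c3 = 2.
In row 3, 2 can only go at r3c4, so r3c4 = 2.
Cage e's pair has sum 5, so r3c3 = 3.
Column 3 now contains 3; hence r4c3 = 1.
1 is placed in row 4; hence r4c4 = 3.
Column 3 now contains 1, leaving r1c3 = 4.
4 is placed in row 1, so r1c4 = 1.
Cage c needs two cells with sum 4, leaving r2c1 = 3.
Row 2 now contains 3, so r2c2 = 1.
Column 4 now contains 1, which forces r2c4 = 4.
Row 3 already has 3, leaving r3c1 = 1.
Row 3 already has 3, which forces r3c2 = 4.
Row 4 now contains 3, leaving r4c1 = 4.
The 3 cells of cage d must have sum 10, so r4c2 = 2.
Column 1 already has 3; hence r1c1 = 2.
Column 2 now contains 2, leaving r1c2 = 3.
The full grid is 2 3 4 1 / 3 1 2 4 / 1 4 3 2 / 4 2 1 3.

4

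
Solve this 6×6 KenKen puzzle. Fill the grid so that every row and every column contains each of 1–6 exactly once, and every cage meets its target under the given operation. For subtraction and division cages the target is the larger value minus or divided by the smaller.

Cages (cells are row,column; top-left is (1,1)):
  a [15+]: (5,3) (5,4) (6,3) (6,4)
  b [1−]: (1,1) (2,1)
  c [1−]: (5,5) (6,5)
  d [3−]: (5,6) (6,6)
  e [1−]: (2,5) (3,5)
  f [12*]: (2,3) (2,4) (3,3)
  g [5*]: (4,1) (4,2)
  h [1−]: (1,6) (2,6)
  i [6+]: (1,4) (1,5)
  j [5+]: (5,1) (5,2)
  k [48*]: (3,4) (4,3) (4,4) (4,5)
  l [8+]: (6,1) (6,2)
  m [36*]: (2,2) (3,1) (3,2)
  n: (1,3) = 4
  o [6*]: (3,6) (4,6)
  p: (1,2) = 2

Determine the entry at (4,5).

Cage p is given, which forces (1,2) = 2.
Cage n is a single given cell; hence (1,3) = 4.
Row 3 needs a 5, and only (3,5) is open for it.
Cage i's pair has sum 6, leaving (1,4) = 5.
5 is placed in column 5, so (1,5) = 1.
In row 3, 4 can only go at (3,2), so (3,2) = 4.
The 3 cells of cage m must have product 36; hence (2,2) = 3.
Cage m has product 36, leaving (3,1) = 3.
Column 2 now contains 3, leaving (5,2) = 1.
Column 1 already has 3; hence (1,1) = 6.
6 is placed in row 1, which forces (1,6) = 3.
Cage b's pair has difference 1; hence (2,1) = 5.
Cage g's pair has product 5, leaving (4,1) = 1.
Column 2 already has 1; hence (4,2) = 5.
Column 6 now contains 3, which forces (4,6) = 6.
Cage j needs two cells with sum 5, leaving (5,1) = 4.
Cage l's pair has sum 8, so (6,1) = 2.
Cage l needs two cells with sum 8; hence (6,2) = 6.
Cage k needs product 48; hence (3,4) = 2.
The two cells of cage o must have product 6, leaving (3,6) = 1.
Cage d needs two cells with difference 3, so (5,6) = 2.
Cage d needs two cells with difference 3; hence (6,6) = 5.
Cage f has product 12, so (2,3) = 2.
Cage f has product 12; hence (2,4) = 1.
Column 6 now contains 2, so (2,6) = 4.
1 is placed in row 3, leaving (3,3) = 6.
Column 3 now contains 2, leaving (4,3) = 3.
3 is placed in row 4, which forces (4,4) = 4.
Row 4 now contains 4, so (4,5) = 2.
Cage a has sum 15; hence (5,3) = 5.
Row 5 already has 2, leaving (5,5) = 3.
Column 3 already has 3, so (6,3) = 1.
Column 4 already has 4; hence (6,4) = 3.
The two cells of cage c must have difference 1, so (6,5) = 4.
Row 2 already has 4, leaving (2,5) = 6.
Row 5 now contains 3; hence (5,4) = 6.
Completed grid: 6 2 4 5 1 3 / 5 3 2 1 6 4 / 3 4 6 2 5 1 / 1 5 3 4 2 6 / 4 1 5 6 3 2 / 2 6 1 3 4 5.

2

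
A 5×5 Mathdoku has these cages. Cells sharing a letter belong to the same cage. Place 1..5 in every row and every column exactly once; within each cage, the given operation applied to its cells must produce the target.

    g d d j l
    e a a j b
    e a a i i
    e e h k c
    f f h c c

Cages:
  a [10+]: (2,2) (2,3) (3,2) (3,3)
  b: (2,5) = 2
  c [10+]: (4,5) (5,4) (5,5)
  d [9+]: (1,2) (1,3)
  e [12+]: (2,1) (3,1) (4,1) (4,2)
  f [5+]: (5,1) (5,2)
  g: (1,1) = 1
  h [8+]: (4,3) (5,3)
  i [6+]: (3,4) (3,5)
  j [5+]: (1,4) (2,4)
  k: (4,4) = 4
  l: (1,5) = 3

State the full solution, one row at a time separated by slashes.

G is a freebie, which forces (1,1) = 1.
Cage l is given, which forces (1,5) = 3.
B is a freebie, which forces (2,5) = 2.
Cage k is given; hence (4,4) = 4.
4 is placed in column 4; hence (1,4) = 2.
The two cells of cage j must have sum 5, which forces (2,4) = 3.
The 3 cells of cage c must have sum 10, so (5,5) = 4.
The only place for 1 in row 5 is (5,4).
Column 4 already has 1; hence (3,4) = 5.
Cage i's pair has sum 6; hence (3,5) = 1.
Cage c has sum 10, which forces (4,5) = 5.
Row 4 already has 5, which forces (4,3) = 3.
Cage h needs two cells with sum 8, which forces (5,3) = 5.
Cage d needs two cells with sum 9; hence (1,2) = 5.
Column 3 now contains 5, leaving (1,3) = 4.
Cage e needs sum 12, so (2,1) = 5.
Column 3 now contains 4, so (2,3) = 1.
Cage e has sum 12, which forces (3,1) = 4.
Cage a needs sum 10, so (3,2) = 3.
3 is placed in column 3, so (3,3) = 2.
3 is placed in row 4, so (4,1) = 2.
Cage e needs sum 12, leaving (4,2) = 1.
Column 1 already has 2; hence (5,1) = 3.
3 is placed in column 2, so (5,2) = 2.
Row 2 already has 1, which forces (2,2) = 4.

1 5 4 2 3 / 5 4 1 3 2 / 4 3 2 5 1 / 2 1 3 4 5 / 3 2 5 1 4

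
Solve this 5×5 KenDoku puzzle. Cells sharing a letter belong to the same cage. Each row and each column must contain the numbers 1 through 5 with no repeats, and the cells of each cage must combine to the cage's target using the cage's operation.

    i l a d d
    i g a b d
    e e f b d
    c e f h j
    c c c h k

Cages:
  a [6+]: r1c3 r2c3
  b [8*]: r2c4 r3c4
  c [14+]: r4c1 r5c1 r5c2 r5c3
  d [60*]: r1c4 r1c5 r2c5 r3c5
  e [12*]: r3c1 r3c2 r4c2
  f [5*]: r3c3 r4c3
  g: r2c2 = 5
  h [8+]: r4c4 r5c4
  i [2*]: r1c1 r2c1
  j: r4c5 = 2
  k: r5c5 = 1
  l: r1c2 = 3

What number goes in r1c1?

Cage l is given, which forces r1c2 = 3.
Cage g is a single given cell, so r2c2 = 5.
Cage j is given, leaving r4c5 = 2.
Cage k is given, so r5c5 = 1.
Cage d needs product 60, leaving r1c4 = 1.
Cage e needs product 12, leaving r3c1 = 3.
1 is placed in row 1, which forces r1c1 = 2.
Cage i's pair has product 2, which forces r2c1 = 1.
The 4 cells of cage d must have product 60; hence r2c5 = 3.
Cage c needs sum 14, leaving r5c3 = 3.
Row 5 already has 3; hence r5c4 = 5.
The two cells of cage a must have sum 6; hence r1c3 = 4.
Row 1 already has 4, leaving r1c5 = 5.
The two cells of cage a must have sum 6; hence r2c3 = 2.
Row 2 already has 2; hence r2c4 = 4.
4 is placed in column 4; hence r3c4 = 2.
Column 5 already has 5, which forces r3c5 = 4.
Cage c has sum 14, so r4c1 = 5.
Row 4 already has 5, so r4c3 = 1.
Column 4 already has 5; hence r4c4 = 3.
5 is placed in row 5, leaving r5c1 = 4.
The 4 cells of cage c must have sum 14; hence r5c2 = 2.
Row 3 now contains 4, so r3c2 = 1.
Column 3 now contains 1, leaving r3c3 = 5.
1 is placed in row 4, so r4c2 = 4.
Filled in: 2 3 4 1 5 / 1 5 2 4 3 / 3 1 5 2 4 / 5 4 1 3 2 / 4 2 3 5 1.

2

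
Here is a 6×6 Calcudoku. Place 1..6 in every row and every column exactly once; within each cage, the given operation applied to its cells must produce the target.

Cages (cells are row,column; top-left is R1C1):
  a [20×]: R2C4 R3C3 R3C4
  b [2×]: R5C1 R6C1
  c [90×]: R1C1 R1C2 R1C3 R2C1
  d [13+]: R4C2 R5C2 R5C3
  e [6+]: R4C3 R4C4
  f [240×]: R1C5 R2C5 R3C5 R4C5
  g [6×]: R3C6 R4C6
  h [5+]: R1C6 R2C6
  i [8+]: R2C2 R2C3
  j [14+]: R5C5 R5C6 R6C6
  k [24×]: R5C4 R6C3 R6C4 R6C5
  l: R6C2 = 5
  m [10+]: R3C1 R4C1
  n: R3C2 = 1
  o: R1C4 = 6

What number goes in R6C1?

2

O is a freebie, so R1C4 = 6.
Cage n is given, which forces R3C2 = 1.
Cage l is a single given cell, leaving R6C2 = 5.
Row 3 needs a 3, and only R3C6 is open for it.
Cage g's pair has product 6, leaving R4C6 = 2.
The only place for 3 in row 4 is R4C2.
Cage c needs product 90; hence R1C1 = 5.
Column 2 now contains 3; hence R1C2 = 2.
The 4 cells of cage c must have product 90, which forces R1C3 = 3.
Row 1 already has 2; hence R1C5 = 4.
Row 1 already has 4; hence R1C6 = 1.
The 4 cells of cage c must have product 90; hence R2C1 = 3.
Column 2 now contains 2, so R2C2 = 6.
6 is placed in row 2, which forces R2C3 = 2.
2 is placed in row 2, leaving R2C4 = 1.
2 is placed in row 2, leaving R2C5 = 5.
1 is placed in column 6, which forces R2C6 = 4.
Column 4 already has 1, which forces R4C4 = 5.
Column 5 now contains 5, so R4C5 = 6.
Column 2 already has 6, so R5C2 = 4.
Row 5 already has 4, which forces R5C3 = 6.
Column 5 now contains 4, which forces R5C5 = 3.
Row 5 now contains 6; hence R5C6 = 5.
Column 6 already has 4, leaving R6C6 = 6.
Cage m's pair has sum 10; hence R3C1 = 6.
Cage a has product 20, which forces R3C3 = 5.
Column 4 already has 5, so R3C4 = 4.
6 is placed in column 5, so R3C5 = 2.
6 is placed in row 4, so R4C1 = 4.
Row 4 now contains 5, which forces R4C3 = 1.
3 is placed in row 5, which forces R5C4 = 2.
Cage k needs product 24, which forces R6C3 = 4.
Cage k needs product 24; hence R6C4 = 3.
The 4 cells of cage k must have product 24; hence R6C5 = 1.
Row 5 now contains 2; hence R5C1 = 1.
Row 6 now contains 1, which forces R6C1 = 2.
The full grid is 5 2 3 6 4 1 / 3 6 2 1 5 4 / 6 1 5 4 2 3 / 4 3 1 5 6 2 / 1 4 6 2 3 5 / 2 5 4 3 1 6.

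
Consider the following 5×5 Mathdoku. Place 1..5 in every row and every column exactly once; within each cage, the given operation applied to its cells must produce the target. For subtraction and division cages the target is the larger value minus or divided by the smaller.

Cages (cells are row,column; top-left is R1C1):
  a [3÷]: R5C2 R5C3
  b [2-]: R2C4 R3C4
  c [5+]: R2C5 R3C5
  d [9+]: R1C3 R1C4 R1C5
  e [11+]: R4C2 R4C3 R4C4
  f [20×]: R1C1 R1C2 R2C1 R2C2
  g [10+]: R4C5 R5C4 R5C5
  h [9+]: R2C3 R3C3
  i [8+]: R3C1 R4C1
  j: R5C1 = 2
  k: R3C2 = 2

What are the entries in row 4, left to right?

3 4 2 5 1

Cage k is given, so R3C2 = 2.
J is a freebie, which forces R5C1 = 2.
In row 2, 3 can only go at R2C4, so R2C4 = 3.
Row 2 needs a 2, and only R2C5 is open for it.
Cage c needs two cells with sum 5, leaving R3C5 = 3.
Cage d needs sum 9, so R1C3 = 3.
Row 3 already has 3, so R3C1 = 5.
Row 3 now contains 5, leaving R3C3 = 4.
Row 3 now contains 5, which forces R3C4 = 1.
The two cells of cage i must have sum 8, so R4C1 = 3.
Column 3 already has 3, which forces R5C3 = 1.
Column 3 already has 4, so R2C3 = 5.
Column 3 already has 5, which forces R4C3 = 2.
Cage g has sum 10, which forces R4C5 = 1.
Row 5 already has 1, which forces R5C2 = 3.
Cage f needs product 20, so R1C1 = 1.
Cage f needs product 20, leaving R1C2 = 5.
Cage d has sum 9, which forces R1C4 = 2.
Column 5 now contains 1, so R1C5 = 4.
Cage f has product 20, so R2C1 = 4.
Row 2 already has 5; hence R2C2 = 1.
Column 2 now contains 5, so R4C2 = 4.
Row 4 already has 4, so R4C4 = 5.
Column 4 now contains 5, so R5C4 = 4.
4 is placed in column 5, so R5C5 = 5.
Filled in: 1 5 3 2 4 / 4 1 5 3 2 / 5 2 4 1 3 / 3 4 2 5 1 / 2 3 1 4 5.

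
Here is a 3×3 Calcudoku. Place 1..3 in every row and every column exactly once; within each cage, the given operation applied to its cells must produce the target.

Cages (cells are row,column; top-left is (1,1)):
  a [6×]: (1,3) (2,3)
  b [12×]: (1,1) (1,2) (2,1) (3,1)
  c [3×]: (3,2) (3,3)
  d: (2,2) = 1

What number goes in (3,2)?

3

The 4 cells of cage b must have product 12, which forces (1,2) = 2.
2 is placed in row 1, so (1,3) = 3.
D is a freebie, which forces (2,2) = 1.
3 is placed in column 3; hence (2,3) = 2.
1 is placed in column 2; hence (3,2) = 3.
3 is placed in column 3, which forces (3,3) = 1.
Row 1 already has 3, leaving (1,1) = 1.
2 is placed in row 2, so (2,1) = 3.
1 is placed in row 3, leaving (3,1) = 2.
Filled in: 1 2 3 / 3 1 2 / 2 3 1.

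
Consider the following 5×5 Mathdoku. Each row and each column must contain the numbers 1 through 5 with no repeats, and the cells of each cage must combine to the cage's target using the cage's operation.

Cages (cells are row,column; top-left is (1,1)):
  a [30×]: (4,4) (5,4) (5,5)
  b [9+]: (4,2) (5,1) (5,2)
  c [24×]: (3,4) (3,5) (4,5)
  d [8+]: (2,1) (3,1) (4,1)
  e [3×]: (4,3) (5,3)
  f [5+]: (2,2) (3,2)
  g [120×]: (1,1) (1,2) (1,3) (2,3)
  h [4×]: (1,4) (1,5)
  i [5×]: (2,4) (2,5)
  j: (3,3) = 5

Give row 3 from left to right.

J is a freebie, so (3,3) = 5.
Cage g has product 120; hence (2,3) = 4.
In row 3, 1 can only go at (3,1), so (3,1) = 1.
Column 3 needs a 2, and only (1,3) is open for it.
The 4 cells of cage g must have product 120; hence (1,1) = 3.
(2,2) and (3,2) in column 2 are {2, 3}; hence (1,2) = 5.
Column 1 already has 3; hence (2,1) = 2.
Row 2 now contains 2, so (2,2) = 3.
Column 2 now contains 3; hence (3,2) = 2.
Column 1 already has 3, leaving (5,1) = 4.
Column 2 already has 5, so (5,2) = 1.
1 is placed in row 5, so (5,3) = 3.
Column 1 already has 4, so (4,1) = 5.
Column 2 already has 1, leaving (4,2) = 4.
Column 3 already has 3, leaving (4,3) = 1.
Cage a has product 30; hence (4,4) = 3.
Cage c needs product 24, which forces (4,5) = 2.
2 is placed in column 5, so (5,5) = 5.
Cage i needs two cells with product 5, so (2,4) = 5.
Column 5 already has 5; hence (2,5) = 1.
3 is placed in column 4, so (3,4) = 4.
The 3 cells of cage c must have product 24, which forces (3,5) = 3.
Row 5 already has 5, so (5,4) = 2.
4 is placed in column 4, leaving (1,4) = 1.
1 is placed in column 5; hence (1,5) = 4.
Filled in: 3 5 2 1 4 / 2 3 4 5 1 / 1 2 5 4 3 / 5 4 1 3 2 / 4 1 3 2 5.

1 2 5 4 3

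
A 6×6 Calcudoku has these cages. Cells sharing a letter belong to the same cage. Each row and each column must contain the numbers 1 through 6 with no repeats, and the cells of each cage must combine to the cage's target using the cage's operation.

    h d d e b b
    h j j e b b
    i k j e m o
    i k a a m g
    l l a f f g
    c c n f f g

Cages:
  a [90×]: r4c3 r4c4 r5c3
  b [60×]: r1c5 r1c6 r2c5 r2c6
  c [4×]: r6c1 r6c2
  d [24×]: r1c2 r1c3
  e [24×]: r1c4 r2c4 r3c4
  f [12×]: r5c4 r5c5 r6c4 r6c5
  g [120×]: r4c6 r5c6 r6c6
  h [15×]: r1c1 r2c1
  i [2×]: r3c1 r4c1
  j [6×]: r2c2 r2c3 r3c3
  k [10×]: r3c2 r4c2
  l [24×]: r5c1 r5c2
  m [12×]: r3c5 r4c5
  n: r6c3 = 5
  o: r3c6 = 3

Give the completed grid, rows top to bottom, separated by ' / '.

3 6 4 1 5 2 / 5 3 2 4 6 1 / 2 5 1 6 4 3 / 1 2 6 5 3 4 / 6 4 3 2 1 5 / 4 1 5 3 2 6

O is a freebie, leaving r3c6 = 3.
Cage n is given, so r6c3 = 5.
Cage a needs product 90, leaving r4c4 = 5.
The two cells of cage k must have product 10, so r3c2 = 5.
Row 4 now contains 5, which forces r4c2 = 2.
Cage g needs product 120; hence r5c6 = 5.
Cage i's pair has product 2, which forces r3c1 = 2.
Row 3 already has 2, leaving r3c3 = 1.
Row 3 already has 2; hence r3c5 = 4.
Row 4 now contains 2, so r4c1 = 1.
Column 1 now contains 1, which forces r6c1 = 4.
Row 6 now contains 4, leaving r6c2 = 1.
Row 6 now contains 4, so r6c6 = 6.
1 is placed in column 2, which forces r2c2 = 3.
Cage j needs product 6; hence r2c3 = 2.
4 is placed in row 3; hence r3c4 = 6.
Cage m's pair has product 12, leaving r4c5 = 3.
Column 6 now contains 6, which forces r4c6 = 4.
Column 1 already has 4, so r5c1 = 6.
Cage l's pair has product 24, which forces r5c2 = 4.
Row 5 already has 6; hence r5c3 = 3.
Column 5 now contains 3, so r6c5 = 2.
Cage h's pair has product 15, which forces r1c1 = 3.
Column 2 now contains 4, so r1c2 = 6.
Cage d's pair has product 24, leaving r1c3 = 4.
Row 1 already has 4; hence r1c4 = 1.
Row 1 now contains 6; hence r1c5 = 5.
Cage b has product 60, leaving r1c6 = 2.
3 is placed in row 2, leaving r2c1 = 5.
1 is placed in column 4, so r2c4 = 4.
Column 5 now contains 5, leaving r2c5 = 6.
4 is placed in column 6, which forces r2c6 = 1.
Row 4 now contains 3; hence r4c3 = 6.
The 4 cells of cage f must have product 12; hence r5c4 = 2.
2 is placed in column 5, so r5c5 = 1.
Row 6 already has 2, so r6c4 = 3.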